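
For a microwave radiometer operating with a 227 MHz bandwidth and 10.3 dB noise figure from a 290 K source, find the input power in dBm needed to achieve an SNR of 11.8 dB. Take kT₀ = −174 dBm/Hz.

Sensitivity = −174 + 10 log₁₀(B) + NF + SNR_min
= −174 + 83.56 + 10.3 + 11.8
= −68.34 dBm → −68.3 dBm

−68.3 dBm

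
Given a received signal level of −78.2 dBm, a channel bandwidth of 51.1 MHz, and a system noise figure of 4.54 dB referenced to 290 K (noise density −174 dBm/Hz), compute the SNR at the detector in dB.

Noise floor: N = −174 + 10 log₁₀(B) + NF
10 log₁₀(5.11×10⁷) = 77.08 dB
N = −174 + 77.08 + 4.54 = −92.38 dBm
SNR = P_sig − N = −78.2 − (−92.38) = 14.18 dB → 14.2 dB

14.2 dB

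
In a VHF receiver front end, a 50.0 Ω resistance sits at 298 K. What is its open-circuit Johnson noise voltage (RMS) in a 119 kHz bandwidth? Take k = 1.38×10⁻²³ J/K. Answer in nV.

313 nV

V_n = √(4kTRB)
4kTRB = 4 × 1.38×10⁻²³ × 298 × 5.00×10¹ × 1.19×10⁵ = 9.79×10⁻¹⁴ V²
V_n = √(9.79×10⁻¹⁴) = 3.13×10⁻⁷ V = 313 nV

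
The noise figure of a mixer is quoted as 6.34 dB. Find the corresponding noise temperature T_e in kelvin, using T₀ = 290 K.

F = 10^(6.34/10) = 4.30527
T_e = (F − 1)·T₀ = (4.30527 − 1) × 290 = 959 K

959 K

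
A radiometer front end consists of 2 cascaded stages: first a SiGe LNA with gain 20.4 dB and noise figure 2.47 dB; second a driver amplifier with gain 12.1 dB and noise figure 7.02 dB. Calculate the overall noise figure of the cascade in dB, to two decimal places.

2.56 dB

Convert to linear (a loss of L dB is a gain of −L dB): F_i = 10^(NF_i/10), G_i = 10^(G_i,dB/10)
  Stage 1: F_1 = 10^(2.47/10) = 1.766, G_1 = 10^(20.4/10) = 109.6
  Stage 2: F_2 = 10^(7.02/10) = 5.035, G_2 = 10^(12.1/10) = 16.22
Friis cascade:
  F = 1.766 + (5.035 − 1)/109.6 = 1.803
NF = 10 log₁₀(1.803) = 2.56 dB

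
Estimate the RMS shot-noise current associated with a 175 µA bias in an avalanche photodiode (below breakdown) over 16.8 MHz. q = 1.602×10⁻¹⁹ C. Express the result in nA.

I_n = √(2qI·B)
2qI·B = 2 × 1.602×10⁻¹⁹ × 1.75×10⁻⁴ × 1.68×10⁷ = 9.42×10⁻¹⁶ A²
I_n = √(9.42×10⁻¹⁶) = 3.07×10⁻⁸ A = 30.7 nA

30.7 nA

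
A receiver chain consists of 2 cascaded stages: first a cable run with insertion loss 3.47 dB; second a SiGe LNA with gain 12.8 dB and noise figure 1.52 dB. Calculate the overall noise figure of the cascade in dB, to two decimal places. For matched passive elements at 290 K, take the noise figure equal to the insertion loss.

Convert to linear (a loss of L dB is a gain of −L dB): F_i = 10^(NF_i/10), G_i = 10^(G_i,dB/10)
  Stage 1: F_1 = 10^(3.47/10) = 2.223, G_1 = 10^(−3.47/10) = 0.4498
  Stage 2: F_2 = 10^(1.52/10) = 1.419, G_2 = 10^(12.8/10) = 19.05
Friis cascade:
  F = 2.223 + (1.419 − 1)/0.4498 = 3.155
NF = 10 log₁₀(3.155) = 4.99 dB

4.99 dB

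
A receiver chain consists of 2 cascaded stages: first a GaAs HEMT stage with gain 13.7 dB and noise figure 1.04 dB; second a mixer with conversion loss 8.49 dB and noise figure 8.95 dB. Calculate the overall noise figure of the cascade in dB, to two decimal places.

1.94 dB

Convert to linear (a loss of L dB is a gain of −L dB): F_i = 10^(NF_i/10), G_i = 10^(G_i,dB/10)
  Stage 1: F_1 = 10^(1.04/10) = 1.271, G_1 = 10^(13.7/10) = 23.44
  Stage 2: F_2 = 10^(8.95/10) = 7.852, G_2 = 10^(−8.49/10) = 0.1416
Friis cascade:
  F = 1.271 + (7.852 − 1)/23.44 = 1.563
NF = 10 log₁₀(1.563) = 1.94 dB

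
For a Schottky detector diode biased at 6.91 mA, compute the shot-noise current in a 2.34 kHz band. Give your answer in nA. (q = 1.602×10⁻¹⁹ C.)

2.28 nA

I_n = √(2qI·B)
2qI·B = 2 × 1.602×10⁻¹⁹ × 6.91×10⁻³ × 2.34×10³ = 5.18×10⁻¹⁸ A²
I_n = √(5.18×10⁻¹⁸) = 2.28×10⁻⁹ A = 2.28 nA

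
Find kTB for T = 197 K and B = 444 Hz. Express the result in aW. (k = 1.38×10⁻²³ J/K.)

P_n = kTB = 1.38×10⁻²³ × 197 × 4.44×10² = 1.21×10⁻¹⁸ W = 1.21 aW

1.21 aW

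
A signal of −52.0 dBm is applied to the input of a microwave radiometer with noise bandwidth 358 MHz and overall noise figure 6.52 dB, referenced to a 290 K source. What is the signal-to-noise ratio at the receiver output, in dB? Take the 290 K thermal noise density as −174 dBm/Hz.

29.9 dB

Noise floor: N = −174 + 10 log₁₀(B) + NF
10 log₁₀(3.58×10⁸) = 85.54 dB
N = −174 + 85.54 + 6.52 = −81.94 dBm
SNR = P_sig − N = −52.0 − (−81.94) = 29.94 dB → 29.9 dB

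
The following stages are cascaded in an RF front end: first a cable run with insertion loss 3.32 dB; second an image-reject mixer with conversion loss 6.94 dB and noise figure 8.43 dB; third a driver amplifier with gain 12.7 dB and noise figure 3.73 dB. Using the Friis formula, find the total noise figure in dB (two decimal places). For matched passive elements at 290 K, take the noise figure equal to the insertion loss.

Convert to linear (a loss of L dB is a gain of −L dB): F_i = 10^(NF_i/10), G_i = 10^(G_i,dB/10)
  Stage 1: F_1 = 10^(3.32/10) = 2.148, G_1 = 10^(−3.32/10) = 0.4656
  Stage 2: F_2 = 10^(8.43/10) = 6.966, G_2 = 10^(−6.94/10) = 0.2023
  Stage 3: F_3 = 10^(3.73/10) = 2.360, G_3 = 10^(12.7/10) = 18.62
Friis cascade:
  F = 2.148 + (6.966 − 1)/0.4656 + (2.360 − 1)/0.09419 = 29.41
NF = 10 log₁₀(29.41) = 14.68 dB

14.68 dB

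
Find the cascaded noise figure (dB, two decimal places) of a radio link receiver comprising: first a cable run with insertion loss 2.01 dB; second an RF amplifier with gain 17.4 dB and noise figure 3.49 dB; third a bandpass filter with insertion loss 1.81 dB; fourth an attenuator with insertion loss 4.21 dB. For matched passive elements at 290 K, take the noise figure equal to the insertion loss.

5.60 dB

Convert to linear (a loss of L dB is a gain of −L dB): F_i = 10^(NF_i/10), G_i = 10^(G_i,dB/10)
  Stage 1: F_1 = 10^(2.01/10) = 1.589, G_1 = 10^(−2.01/10) = 0.6295
  Stage 2: F_2 = 10^(3.49/10) = 2.234, G_2 = 10^(17.4/10) = 54.95
  Stage 3: F_3 = 10^(1.81/10) = 1.517, G_3 = 10^(−1.81/10) = 0.6592
  Stage 4: F_4 = 10^(4.21/10) = 2.636, G_4 = 10^(−4.21/10) = 0.3793
Friis cascade:
  F = 1.589 + (2.234 − 1)/0.6295 + (1.517 − 1)/34.59 + (2.636 − 1)/22.80 = 3.635
NF = 10 log₁₀(3.635) = 5.60 dB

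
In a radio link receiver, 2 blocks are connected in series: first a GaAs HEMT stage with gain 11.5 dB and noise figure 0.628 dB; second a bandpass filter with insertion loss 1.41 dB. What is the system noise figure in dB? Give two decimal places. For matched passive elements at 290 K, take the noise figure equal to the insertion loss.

Convert to linear (a loss of L dB is a gain of −L dB): F_i = 10^(NF_i/10), G_i = 10^(G_i,dB/10)
  Stage 1: F_1 = 10^(0.628/10) = 1.156, G_1 = 10^(11.5/10) = 14.13
  Stage 2: F_2 = 10^(1.41/10) = 1.384, G_2 = 10^(−1.41/10) = 0.7228
Friis cascade:
  F = 1.156 + (1.384 − 1)/14.13 = 1.183
NF = 10 log₁₀(1.183) = 0.73 dB

0.73 dB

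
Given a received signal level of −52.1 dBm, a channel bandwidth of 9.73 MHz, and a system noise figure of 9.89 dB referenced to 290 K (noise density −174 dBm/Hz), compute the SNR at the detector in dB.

42.1 dB

Noise floor: N = −174 + 10 log₁₀(B) + NF
10 log₁₀(9.73×10⁶) = 69.88 dB
N = −174 + 69.88 + 9.89 = −94.23 dBm
SNR = P_sig − N = −52.1 − (−94.23) = 42.13 dB → 42.1 dB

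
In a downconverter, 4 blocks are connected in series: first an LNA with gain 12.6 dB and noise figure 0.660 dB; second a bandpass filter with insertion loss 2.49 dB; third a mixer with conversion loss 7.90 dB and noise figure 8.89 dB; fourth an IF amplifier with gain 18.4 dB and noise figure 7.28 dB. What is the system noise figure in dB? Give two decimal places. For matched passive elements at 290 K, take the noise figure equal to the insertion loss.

6.51 dB

Convert to linear (a loss of L dB is a gain of −L dB): F_i = 10^(NF_i/10), G_i = 10^(G_i,dB/10)
  Stage 1: F_1 = 10^(0.660/10) = 1.164, G_1 = 10^(12.6/10) = 18.20
  Stage 2: F_2 = 10^(2.49/10) = 1.774, G_2 = 10^(−2.49/10) = 0.5636
  Stage 3: F_3 = 10^(8.89/10) = 7.745, G_3 = 10^(−7.90/10) = 0.1622
  Stage 4: F_4 = 10^(7.28/10) = 5.346, G_4 = 10^(18.4/10) = 69.18
Friis cascade:
  F = 1.164 + (1.774 − 1)/18.20 + (7.745 − 1)/10.26 + (5.346 − 1)/1.663 = 4.477
NF = 10 log₁₀(4.477) = 6.51 dB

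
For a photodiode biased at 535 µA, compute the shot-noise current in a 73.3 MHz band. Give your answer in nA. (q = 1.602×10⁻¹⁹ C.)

I_n = √(2qI·B)
2qI·B = 2 × 1.602×10⁻¹⁹ × 5.35×10⁻⁴ × 7.33×10⁷ = 1.26×10⁻¹⁴ A²
I_n = √(1.26×10⁻¹⁴) = 1.12×10⁻⁷ A = 112 nA

112 nA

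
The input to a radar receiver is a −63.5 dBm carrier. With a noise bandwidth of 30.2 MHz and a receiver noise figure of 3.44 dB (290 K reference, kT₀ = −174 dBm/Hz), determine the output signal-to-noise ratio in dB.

32.3 dB

Noise floor: N = −174 + 10 log₁₀(B) + NF
10 log₁₀(3.02×10⁷) = 74.8 dB
N = −174 + 74.8 + 3.44 = −95.76 dBm
SNR = P_sig − N = −63.5 − (−95.76) = 32.26 dB → 32.3 dB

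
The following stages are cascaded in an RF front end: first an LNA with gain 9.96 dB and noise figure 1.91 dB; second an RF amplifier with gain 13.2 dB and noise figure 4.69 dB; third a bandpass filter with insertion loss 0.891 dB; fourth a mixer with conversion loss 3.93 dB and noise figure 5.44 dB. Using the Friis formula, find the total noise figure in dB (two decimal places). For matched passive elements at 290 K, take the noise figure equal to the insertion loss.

2.47 dB

Convert to linear (a loss of L dB is a gain of −L dB): F_i = 10^(NF_i/10), G_i = 10^(G_i,dB/10)
  Stage 1: F_1 = 10^(1.91/10) = 1.552, G_1 = 10^(9.96/10) = 9.908
  Stage 2: F_2 = 10^(4.69/10) = 2.944, G_2 = 10^(13.2/10) = 20.89
  Stage 3: F_3 = 10^(0.891/10) = 1.228, G_3 = 10^(−0.891/10) = 0.8145
  Stage 4: F_4 = 10^(5.44/10) = 3.499, G_4 = 10^(−3.93/10) = 0.4046
Friis cascade:
  F = 1.552 + (2.944 − 1)/9.908 + (1.228 − 1)/207.0 + (3.499 − 1)/168.6 = 1.765
NF = 10 log₁₀(1.765) = 2.47 dB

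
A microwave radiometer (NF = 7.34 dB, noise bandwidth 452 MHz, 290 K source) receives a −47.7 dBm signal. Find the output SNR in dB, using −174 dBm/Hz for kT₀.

32.4 dB

Noise floor: N = −174 + 10 log₁₀(B) + NF
10 log₁₀(4.52×10⁸) = 86.55 dB
N = −174 + 86.55 + 7.34 = −80.11 dBm
SNR = P_sig − N = −47.7 − (−80.11) = 32.41 dB → 32.4 dB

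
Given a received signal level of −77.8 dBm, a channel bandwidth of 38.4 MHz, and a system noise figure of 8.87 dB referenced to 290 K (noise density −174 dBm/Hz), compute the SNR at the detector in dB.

11.5 dB

Noise floor: N = −174 + 10 log₁₀(B) + NF
10 log₁₀(3.84×10⁷) = 75.84 dB
N = −174 + 75.84 + 8.87 = −89.29 dBm
SNR = P_sig − N = −77.8 − (−89.29) = 11.49 dB → 11.5 dB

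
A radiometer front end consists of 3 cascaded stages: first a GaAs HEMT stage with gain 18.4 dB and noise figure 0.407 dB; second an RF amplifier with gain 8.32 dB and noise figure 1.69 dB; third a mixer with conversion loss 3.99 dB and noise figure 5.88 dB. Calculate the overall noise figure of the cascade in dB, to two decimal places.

Convert to linear (a loss of L dB is a gain of −L dB): F_i = 10^(NF_i/10), G_i = 10^(G_i,dB/10)
  Stage 1: F_1 = 10^(0.407/10) = 1.098, G_1 = 10^(18.4/10) = 69.18
  Stage 2: F_2 = 10^(1.69/10) = 1.476, G_2 = 10^(8.32/10) = 6.792
  Stage 3: F_3 = 10^(5.88/10) = 3.873, G_3 = 10^(−3.99/10) = 0.3990
Friis cascade:
  F = 1.098 + (1.476 − 1)/69.18 + (3.873 − 1)/469.9 = 1.111
NF = 10 log₁₀(1.111) = 0.46 dB

0.46 dB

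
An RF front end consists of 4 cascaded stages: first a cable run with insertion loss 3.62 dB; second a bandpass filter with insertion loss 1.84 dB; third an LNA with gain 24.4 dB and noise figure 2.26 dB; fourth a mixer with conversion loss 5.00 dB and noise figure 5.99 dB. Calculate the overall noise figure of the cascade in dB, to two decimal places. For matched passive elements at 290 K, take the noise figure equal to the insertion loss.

7.75 dB

Convert to linear (a loss of L dB is a gain of −L dB): F_i = 10^(NF_i/10), G_i = 10^(G_i,dB/10)
  Stage 1: F_1 = 10^(3.62/10) = 2.301, G_1 = 10^(−3.62/10) = 0.4345
  Stage 2: F_2 = 10^(1.84/10) = 1.528, G_2 = 10^(−1.84/10) = 0.6546
  Stage 3: F_3 = 10^(2.26/10) = 1.683, G_3 = 10^(24.4/10) = 275.4
  Stage 4: F_4 = 10^(5.99/10) = 3.972, G_4 = 10^(−5.00/10) = 0.3162
Friis cascade:
  F = 2.301 + (1.528 − 1)/0.4345 + (1.683 − 1)/0.2844 + (3.972 − 1)/78.34 = 5.954
NF = 10 log₁₀(5.954) = 7.75 dB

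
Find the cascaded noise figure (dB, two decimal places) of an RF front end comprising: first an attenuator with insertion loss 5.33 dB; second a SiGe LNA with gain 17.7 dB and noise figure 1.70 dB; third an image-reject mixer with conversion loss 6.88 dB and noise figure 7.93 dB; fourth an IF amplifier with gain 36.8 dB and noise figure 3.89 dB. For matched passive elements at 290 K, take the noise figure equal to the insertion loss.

7.60 dB

Convert to linear (a loss of L dB is a gain of −L dB): F_i = 10^(NF_i/10), G_i = 10^(G_i,dB/10)
  Stage 1: F_1 = 10^(5.33/10) = 3.412, G_1 = 10^(−5.33/10) = 0.2931
  Stage 2: F_2 = 10^(1.70/10) = 1.479, G_2 = 10^(17.7/10) = 58.88
  Stage 3: F_3 = 10^(7.93/10) = 6.209, G_3 = 10^(−6.88/10) = 0.2051
  Stage 4: F_4 = 10^(3.89/10) = 2.449, G_4 = 10^(36.8/10) = 4786
Friis cascade:
  F = 3.412 + (1.479 − 1)/0.2931 + (6.209 − 1)/17.26 + (2.449 − 1)/3.540 = 5.758
NF = 10 log₁₀(5.758) = 7.60 dB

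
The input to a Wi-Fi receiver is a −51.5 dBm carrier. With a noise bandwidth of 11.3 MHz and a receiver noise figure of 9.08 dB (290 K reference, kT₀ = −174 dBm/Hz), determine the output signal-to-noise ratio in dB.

Noise floor: N = −174 + 10 log₁₀(B) + NF
10 log₁₀(1.13×10⁷) = 70.53 dB
N = −174 + 70.53 + 9.08 = −94.39 dBm
SNR = P_sig − N = −51.5 − (−94.39) = 42.89 dB → 42.9 dB

42.9 dB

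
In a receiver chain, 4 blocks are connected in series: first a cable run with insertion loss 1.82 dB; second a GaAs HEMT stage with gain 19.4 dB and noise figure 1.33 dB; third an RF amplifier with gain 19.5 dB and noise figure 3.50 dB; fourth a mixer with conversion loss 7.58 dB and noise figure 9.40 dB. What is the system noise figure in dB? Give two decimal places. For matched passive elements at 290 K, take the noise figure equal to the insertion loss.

Convert to linear (a loss of L dB is a gain of −L dB): F_i = 10^(NF_i/10), G_i = 10^(G_i,dB/10)
  Stage 1: F_1 = 10^(1.82/10) = 1.521, G_1 = 10^(−1.82/10) = 0.6577
  Stage 2: F_2 = 10^(1.33/10) = 1.358, G_2 = 10^(19.4/10) = 87.10
  Stage 3: F_3 = 10^(3.50/10) = 2.239, G_3 = 10^(19.5/10) = 89.13
  Stage 4: F_4 = 10^(9.40/10) = 8.710, G_4 = 10^(−7.58/10) = 0.1746
Friis cascade:
  F = 1.521 + (1.358 − 1)/0.6577 + (2.239 − 1)/57.28 + (8.710 − 1)/5105 = 2.089
NF = 10 log₁₀(2.089) = 3.20 dB

3.20 dB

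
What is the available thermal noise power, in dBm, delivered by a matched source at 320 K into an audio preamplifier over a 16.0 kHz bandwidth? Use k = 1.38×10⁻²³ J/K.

P_n = kTB = 1.38×10⁻²³ × 320 × 1.60×10⁴ = 7.07×10⁻¹⁷ W
In dBm: 10 log₁₀(7.07×10⁻¹⁷ / 10⁻³) = −131.5 dBm

−131.5 dBm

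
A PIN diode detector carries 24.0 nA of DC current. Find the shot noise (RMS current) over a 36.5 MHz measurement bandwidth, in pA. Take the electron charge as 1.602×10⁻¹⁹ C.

530 pA

I_n = √(2qI·B)
2qI·B = 2 × 1.602×10⁻¹⁹ × 2.40×10⁻⁸ × 3.65×10⁷ = 2.81×10⁻¹⁹ A²
I_n = √(2.81×10⁻¹⁹) = 5.30×10⁻¹⁰ A = 530 pA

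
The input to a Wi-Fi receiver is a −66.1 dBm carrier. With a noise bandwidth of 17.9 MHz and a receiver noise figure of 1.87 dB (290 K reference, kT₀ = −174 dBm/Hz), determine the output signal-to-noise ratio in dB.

33.5 dB

Noise floor: N = −174 + 10 log₁₀(B) + NF
10 log₁₀(1.79×10⁷) = 72.53 dB
N = −174 + 72.53 + 1.87 = −99.60 dBm
SNR = P_sig − N = −66.1 − (−99.60) = 33.50 dB → 33.5 dB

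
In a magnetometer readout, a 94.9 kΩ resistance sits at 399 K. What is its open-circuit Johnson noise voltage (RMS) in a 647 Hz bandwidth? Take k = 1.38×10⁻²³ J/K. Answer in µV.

1.16 µV

V_n = √(4kTRB)
4kTRB = 4 × 1.38×10⁻²³ × 399 × 9.49×10⁴ × 6.47×10² = 1.35×10⁻¹² V²
V_n = √(1.35×10⁻¹²) = 1.16×10⁻⁶ V = 1.16 µV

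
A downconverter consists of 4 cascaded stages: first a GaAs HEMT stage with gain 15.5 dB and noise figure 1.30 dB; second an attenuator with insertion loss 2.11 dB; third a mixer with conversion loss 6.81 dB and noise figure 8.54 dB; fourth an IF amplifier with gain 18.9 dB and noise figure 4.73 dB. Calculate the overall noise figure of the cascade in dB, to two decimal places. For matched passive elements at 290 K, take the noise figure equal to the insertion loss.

Convert to linear (a loss of L dB is a gain of −L dB): F_i = 10^(NF_i/10), G_i = 10^(G_i,dB/10)
  Stage 1: F_1 = 10^(1.30/10) = 1.349, G_1 = 10^(15.5/10) = 35.48
  Stage 2: F_2 = 10^(2.11/10) = 1.626, G_2 = 10^(−2.11/10) = 0.6152
  Stage 3: F_3 = 10^(8.54/10) = 7.145, G_3 = 10^(−6.81/10) = 0.2084
  Stage 4: F_4 = 10^(4.73/10) = 2.972, G_4 = 10^(18.9/10) = 77.62
Friis cascade:
  F = 1.349 + (1.626 − 1)/35.48 + (7.145 − 1)/21.83 + (2.972 − 1)/4.550 = 2.081
NF = 10 log₁₀(2.081) = 3.18 dB

3.18 dB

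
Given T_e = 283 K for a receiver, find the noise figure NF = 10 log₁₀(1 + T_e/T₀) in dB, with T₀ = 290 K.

2.96 dB

F = 1 + T_e/T₀ = 1 + 283/290 = 1.97586
NF = 10 log₁₀(1.97586) = 2.96 dB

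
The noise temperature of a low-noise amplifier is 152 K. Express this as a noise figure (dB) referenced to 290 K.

1.83 dB

F = 1 + T_e/T₀ = 1 + 152/290 = 1.52414
NF = 10 log₁₀(1.52414) = 1.83 dB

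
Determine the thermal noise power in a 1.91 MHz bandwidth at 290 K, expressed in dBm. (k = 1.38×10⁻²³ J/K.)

P_n = kTB = 1.38×10⁻²³ × 290 × 1.91×10⁶ = 7.64×10⁻¹⁵ W
In dBm: 10 log₁₀(7.64×10⁻¹⁵ / 10⁻³) = −111.2 dBm

−111.2 dBm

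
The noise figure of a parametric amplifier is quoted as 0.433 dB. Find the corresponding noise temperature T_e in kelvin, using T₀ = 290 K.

F = 10^(0.433/10) = 1.10484
T_e = (F − 1)·T₀ = (1.10484 − 1) × 290 = 30.4 K

30.4 K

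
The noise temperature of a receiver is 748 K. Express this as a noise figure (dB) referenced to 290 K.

5.54 dB

F = 1 + T_e/T₀ = 1 + 748/290 = 3.57931
NF = 10 log₁₀(3.57931) = 5.54 dB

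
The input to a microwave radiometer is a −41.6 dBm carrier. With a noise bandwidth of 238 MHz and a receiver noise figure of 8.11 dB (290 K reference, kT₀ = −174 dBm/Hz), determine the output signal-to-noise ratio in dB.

40.5 dB

Noise floor: N = −174 + 10 log₁₀(B) + NF
10 log₁₀(2.38×10⁸) = 83.77 dB
N = −174 + 83.77 + 8.11 = −82.12 dBm
SNR = P_sig − N = −41.6 − (−82.12) = 40.52 dB → 40.5 dB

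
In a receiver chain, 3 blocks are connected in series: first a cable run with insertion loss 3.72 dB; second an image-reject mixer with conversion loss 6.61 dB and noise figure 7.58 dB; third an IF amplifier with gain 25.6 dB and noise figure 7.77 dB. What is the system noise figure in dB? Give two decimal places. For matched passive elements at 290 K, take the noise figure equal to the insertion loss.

18.28 dB

Convert to linear (a loss of L dB is a gain of −L dB): F_i = 10^(NF_i/10), G_i = 10^(G_i,dB/10)
  Stage 1: F_1 = 10^(3.72/10) = 2.355, G_1 = 10^(−3.72/10) = 0.4246
  Stage 2: F_2 = 10^(7.58/10) = 5.728, G_2 = 10^(−6.61/10) = 0.2183
  Stage 3: F_3 = 10^(7.77/10) = 5.984, G_3 = 10^(25.6/10) = 363.1
Friis cascade:
  F = 2.355 + (5.728 − 1)/0.4246 + (5.984 − 1)/0.09268 = 67.27
NF = 10 log₁₀(67.27) = 18.28 dB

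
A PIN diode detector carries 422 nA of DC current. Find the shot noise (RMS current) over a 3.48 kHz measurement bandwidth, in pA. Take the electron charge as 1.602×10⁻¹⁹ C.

I_n = √(2qI·B)
2qI·B = 2 × 1.602×10⁻¹⁹ × 4.22×10⁻⁷ × 3.48×10³ = 4.71×10⁻²² A²
I_n = √(4.71×10⁻²²) = 2.17×10⁻¹¹ A = 21.7 pA

21.7 pA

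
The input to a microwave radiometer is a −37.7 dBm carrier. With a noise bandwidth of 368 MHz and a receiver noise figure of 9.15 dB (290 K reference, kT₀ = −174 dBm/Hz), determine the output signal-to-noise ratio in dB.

41.5 dB

Noise floor: N = −174 + 10 log₁₀(B) + NF
10 log₁₀(3.68×10⁸) = 85.66 dB
N = −174 + 85.66 + 9.15 = −79.19 dBm
SNR = P_sig − N = −37.7 − (−79.19) = 41.49 dB → 41.5 dB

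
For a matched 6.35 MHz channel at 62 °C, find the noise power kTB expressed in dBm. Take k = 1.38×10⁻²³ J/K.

T = 62 °C + 273.15 = 335.15 K
P_n = kTB = 1.38×10⁻²³ × 335.15 × 6.35×10⁶ = 2.94×10⁻¹⁴ W
In dBm: 10 log₁₀(2.94×10⁻¹⁴ / 10⁻³) = −105.3 dBm

−105.3 dBm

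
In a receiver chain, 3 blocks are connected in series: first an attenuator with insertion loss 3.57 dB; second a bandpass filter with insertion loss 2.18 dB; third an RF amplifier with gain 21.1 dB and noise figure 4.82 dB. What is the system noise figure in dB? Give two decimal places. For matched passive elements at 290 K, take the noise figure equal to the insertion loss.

10.57 dB

Convert to linear (a loss of L dB is a gain of −L dB): F_i = 10^(NF_i/10), G_i = 10^(G_i,dB/10)
  Stage 1: F_1 = 10^(3.57/10) = 2.275, G_1 = 10^(−3.57/10) = 0.4395
  Stage 2: F_2 = 10^(2.18/10) = 1.652, G_2 = 10^(−2.18/10) = 0.6053
  Stage 3: F_3 = 10^(4.82/10) = 3.034, G_3 = 10^(21.1/10) = 128.8
Friis cascade:
  F = 2.275 + (1.652 − 1)/0.4395 + (3.034 − 1)/0.2661 = 11.40
NF = 10 log₁₀(11.40) = 10.57 dB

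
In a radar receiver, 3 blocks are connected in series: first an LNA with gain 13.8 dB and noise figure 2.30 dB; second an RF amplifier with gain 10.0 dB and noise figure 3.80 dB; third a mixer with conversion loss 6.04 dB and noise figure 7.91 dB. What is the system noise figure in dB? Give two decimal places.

2.50 dB

Convert to linear (a loss of L dB is a gain of −L dB): F_i = 10^(NF_i/10), G_i = 10^(G_i,dB/10)
  Stage 1: F_1 = 10^(2.30/10) = 1.698, G_1 = 10^(13.8/10) = 23.99
  Stage 2: F_2 = 10^(3.80/10) = 2.399, G_2 = 10^(10.0/10) = 10.00
  Stage 3: F_3 = 10^(7.91/10) = 6.180, G_3 = 10^(−6.04/10) = 0.2489
Friis cascade:
  F = 1.698 + (2.399 − 1)/23.99 + (6.180 − 1)/239.9 = 1.778
NF = 10 log₁₀(1.778) = 2.50 dB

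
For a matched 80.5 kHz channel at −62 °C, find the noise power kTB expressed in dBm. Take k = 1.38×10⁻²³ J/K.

T = −62 °C + 273.15 = 211.15 K
P_n = kTB = 1.38×10⁻²³ × 211.15 × 8.05×10⁴ = 2.35×10⁻¹⁶ W
In dBm: 10 log₁₀(2.35×10⁻¹⁶ / 10⁻³) = −126.3 dBm

−126.3 dBm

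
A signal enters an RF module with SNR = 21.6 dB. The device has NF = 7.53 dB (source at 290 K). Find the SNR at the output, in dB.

14.07 dB

By definition F = SNR_in/SNR_out, so in dB: SNR_out = SNR_in − NF
SNR_out = 21.6 − 7.53 = 14.07 dB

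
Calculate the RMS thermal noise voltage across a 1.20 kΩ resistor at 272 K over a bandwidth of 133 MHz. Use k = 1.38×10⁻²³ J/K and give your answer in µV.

V_n = √(4kTRB)
4kTRB = 4 × 1.38×10⁻²³ × 272 × 1.20×10³ × 1.33×10⁸ = 2.40×10⁻⁹ V²
V_n = √(2.40×10⁻⁹) = 4.90×10⁻⁵ V = 49.0 µV

49.0 µV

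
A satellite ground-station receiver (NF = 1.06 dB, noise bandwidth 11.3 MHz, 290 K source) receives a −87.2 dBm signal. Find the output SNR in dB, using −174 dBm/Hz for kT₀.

Noise floor: N = −174 + 10 log₁₀(B) + NF
10 log₁₀(1.13×10⁷) = 70.53 dB
N = −174 + 70.53 + 1.06 = −102.41 dBm
SNR = P_sig − N = −87.2 − (−102.41) = 15.21 dB → 15.2 dB

15.2 dB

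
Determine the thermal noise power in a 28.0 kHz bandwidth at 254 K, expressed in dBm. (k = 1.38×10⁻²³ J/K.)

P_n = kTB = 1.38×10⁻²³ × 254 × 2.80×10⁴ = 9.81×10⁻¹⁷ W
In dBm: 10 log₁₀(9.81×10⁻¹⁷ / 10⁻³) = −130.1 dBm

−130.1 dBm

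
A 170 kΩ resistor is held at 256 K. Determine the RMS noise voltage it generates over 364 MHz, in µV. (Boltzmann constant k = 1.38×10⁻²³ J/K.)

935 µV

V_n = √(4kTRB)
4kTRB = 4 × 1.38×10⁻²³ × 256 × 1.70×10⁵ × 3.64×10⁸ = 8.74×10⁻⁷ V²
V_n = √(8.74×10⁻⁷) = 9.35×10⁻⁴ V = 935 µV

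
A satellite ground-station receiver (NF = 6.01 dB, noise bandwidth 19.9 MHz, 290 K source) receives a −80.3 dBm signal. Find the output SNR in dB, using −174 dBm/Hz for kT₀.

14.7 dB

Noise floor: N = −174 + 10 log₁₀(B) + NF
10 log₁₀(1.99×10⁷) = 72.99 dB
N = −174 + 72.99 + 6.01 = −95.00 dBm
SNR = P_sig − N = −80.3 − (−95.00) = 14.70 dB → 14.7 dB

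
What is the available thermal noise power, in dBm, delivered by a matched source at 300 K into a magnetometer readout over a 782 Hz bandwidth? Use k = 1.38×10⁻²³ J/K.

−144.9 dBm

P_n = kTB = 1.38×10⁻²³ × 300 × 7.82×10² = 3.24×10⁻¹⁸ W
In dBm: 10 log₁₀(3.24×10⁻¹⁸ / 10⁻³) = −144.9 dBm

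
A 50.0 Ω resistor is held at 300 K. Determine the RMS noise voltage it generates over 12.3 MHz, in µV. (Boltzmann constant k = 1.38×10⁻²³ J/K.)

3.19 µV

V_n = √(4kTRB)
4kTRB = 4 × 1.38×10⁻²³ × 300 × 5.00×10¹ × 1.23×10⁷ = 1.02×10⁻¹¹ V²
V_n = √(1.02×10⁻¹¹) = 3.19×10⁻⁶ V = 3.19 µV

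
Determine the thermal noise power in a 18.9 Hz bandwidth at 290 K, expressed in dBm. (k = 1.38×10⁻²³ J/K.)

−161.2 dBm

P_n = kTB = 1.38×10⁻²³ × 290 × 1.89×10¹ = 7.56×10⁻²⁰ W
In dBm: 10 log₁₀(7.56×10⁻²⁰ / 10⁻³) = −161.2 dBm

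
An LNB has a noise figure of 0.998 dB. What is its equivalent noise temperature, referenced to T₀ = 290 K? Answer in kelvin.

74.9 K

F = 10^(0.998/10) = 1.25835
T_e = (F − 1)·T₀ = (1.25835 − 1) × 290 = 74.9 K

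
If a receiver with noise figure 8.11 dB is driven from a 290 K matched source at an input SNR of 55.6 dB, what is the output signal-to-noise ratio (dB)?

By definition F = SNR_in/SNR_out, so in dB: SNR_out = SNR_in − NF
SNR_out = 55.6 − 8.11 = 47.49 dB

47.49 dB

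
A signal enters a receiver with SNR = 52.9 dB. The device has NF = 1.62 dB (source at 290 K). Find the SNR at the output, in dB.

By definition F = SNR_in/SNR_out, so in dB: SNR_out = SNR_in − NF
SNR_out = 52.9 − 1.62 = 51.28 dB

51.28 dB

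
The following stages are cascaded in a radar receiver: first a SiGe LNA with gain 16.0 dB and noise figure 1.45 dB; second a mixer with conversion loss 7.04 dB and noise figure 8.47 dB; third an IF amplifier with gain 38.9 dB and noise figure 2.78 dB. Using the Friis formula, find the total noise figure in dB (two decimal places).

2.21 dB

Convert to linear (a loss of L dB is a gain of −L dB): F_i = 10^(NF_i/10), G_i = 10^(G_i,dB/10)
  Stage 1: F_1 = 10^(1.45/10) = 1.396, G_1 = 10^(16.0/10) = 39.81
  Stage 2: F_2 = 10^(8.47/10) = 7.031, G_2 = 10^(−7.04/10) = 0.1977
  Stage 3: F_3 = 10^(2.78/10) = 1.897, G_3 = 10^(38.9/10) = 7762
Friis cascade:
  F = 1.396 + (7.031 − 1)/39.81 + (1.897 − 1)/7.870 = 1.662
NF = 10 log₁₀(1.662) = 2.21 dB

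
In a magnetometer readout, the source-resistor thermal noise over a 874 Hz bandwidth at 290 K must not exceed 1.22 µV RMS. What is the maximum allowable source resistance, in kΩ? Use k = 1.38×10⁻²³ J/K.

Johnson–Nyquist: V_n = √(4kTRB) ⇒ R = V_n² / (4kTB)
4kTB = 4 × 1.38×10⁻²³ × 290 × 8.74×10² = 1.40×10⁻¹⁷
R = (1.22×10⁻⁶)² / 1.40×10⁻¹⁷ = 1.06×10⁵ Ω = 106 kΩ

106 kΩ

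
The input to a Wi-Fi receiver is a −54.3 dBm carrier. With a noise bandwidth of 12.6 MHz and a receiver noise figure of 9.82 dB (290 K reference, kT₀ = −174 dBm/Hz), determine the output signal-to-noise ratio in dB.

Noise floor: N = −174 + 10 log₁₀(B) + NF
10 log₁₀(1.26×10⁷) = 71 dB
N = −174 + 71 + 9.82 = −93.18 dBm
SNR = P_sig − N = −54.3 − (−93.18) = 38.88 dB → 38.9 dB

38.9 dB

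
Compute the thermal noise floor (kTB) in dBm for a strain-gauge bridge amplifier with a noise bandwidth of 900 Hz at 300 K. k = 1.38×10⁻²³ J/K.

−144.3 dBm

P_n = kTB = 1.38×10⁻²³ × 300 × 9.00×10² = 3.73×10⁻¹⁸ W
In dBm: 10 log₁₀(3.73×10⁻¹⁸ / 10⁻³) = −144.3 dBm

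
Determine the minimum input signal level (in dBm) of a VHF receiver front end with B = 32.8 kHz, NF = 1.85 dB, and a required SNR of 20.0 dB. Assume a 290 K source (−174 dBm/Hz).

Sensitivity = −174 + 10 log₁₀(B) + NF + SNR_min
= −174 + 45.16 + 1.85 + 20.0
= −106.99 dBm → −107.0 dBm

−107.0 dBm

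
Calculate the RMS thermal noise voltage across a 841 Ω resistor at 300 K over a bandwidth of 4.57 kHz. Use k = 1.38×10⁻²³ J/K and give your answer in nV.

252 nV

V_n = √(4kTRB)
4kTRB = 4 × 1.38×10⁻²³ × 300 × 8.41×10² × 4.57×10³ = 6.36×10⁻¹⁴ V²
V_n = √(6.36×10⁻¹⁴) = 2.52×10⁻⁷ V = 252 nV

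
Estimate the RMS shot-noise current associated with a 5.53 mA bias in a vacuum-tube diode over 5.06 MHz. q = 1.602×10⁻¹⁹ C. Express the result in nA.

I_n = √(2qI·B)
2qI·B = 2 × 1.602×10⁻¹⁹ × 5.53×10⁻³ × 5.06×10⁶ = 8.97×10⁻¹⁵ A²
I_n = √(8.97×10⁻¹⁵) = 9.47×10⁻⁸ A = 94.7 nA

94.7 nA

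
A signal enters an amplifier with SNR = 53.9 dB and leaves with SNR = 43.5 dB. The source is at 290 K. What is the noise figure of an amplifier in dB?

10.4 dB

NF (dB) = SNR_in(dB) − SNR_out(dB) when the source is at T₀
NF = 53.9 − 43.5 = 10.4 dB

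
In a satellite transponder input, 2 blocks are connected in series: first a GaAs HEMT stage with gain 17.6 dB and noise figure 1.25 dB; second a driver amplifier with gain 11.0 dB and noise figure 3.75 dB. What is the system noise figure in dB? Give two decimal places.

Convert to linear (a loss of L dB is a gain of −L dB): F_i = 10^(NF_i/10), G_i = 10^(G_i,dB/10)
  Stage 1: F_1 = 10^(1.25/10) = 1.334, G_1 = 10^(17.6/10) = 57.54
  Stage 2: F_2 = 10^(3.75/10) = 2.371, G_2 = 10^(11.0/10) = 12.59
Friis cascade:
  F = 1.334 + (2.371 − 1)/57.54 = 1.357
NF = 10 log₁₀(1.357) = 1.33 dB

1.33 dB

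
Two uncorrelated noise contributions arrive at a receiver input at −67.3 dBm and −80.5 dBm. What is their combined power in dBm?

−67.1 dBm

Convert to linear, add, convert back:
P₁ = 1.86×10⁻¹⁰ W, P₂ = 8.91×10⁻¹² W
P_tot = 1.95×10⁻¹⁰ W → 10 log₁₀(P_tot / 10⁻³) = −67.1 dBm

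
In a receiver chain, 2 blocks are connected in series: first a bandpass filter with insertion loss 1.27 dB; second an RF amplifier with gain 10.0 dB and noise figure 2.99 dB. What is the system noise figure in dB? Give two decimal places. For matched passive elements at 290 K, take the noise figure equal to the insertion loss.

4.26 dB

Convert to linear (a loss of L dB is a gain of −L dB): F_i = 10^(NF_i/10), G_i = 10^(G_i,dB/10)
  Stage 1: F_1 = 10^(1.27/10) = 1.340, G_1 = 10^(−1.27/10) = 0.7464
  Stage 2: F_2 = 10^(2.99/10) = 1.991, G_2 = 10^(10.0/10) = 10.00
Friis cascade:
  F = 1.340 + (1.991 − 1)/0.7464 = 2.667
NF = 10 log₁₀(2.667) = 4.26 dB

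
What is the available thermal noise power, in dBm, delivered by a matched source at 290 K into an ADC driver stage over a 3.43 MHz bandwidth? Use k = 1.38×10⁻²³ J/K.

P_n = kTB = 1.38×10⁻²³ × 290 × 3.43×10⁶ = 1.37×10⁻¹⁴ W
In dBm: 10 log₁₀(1.37×10⁻¹⁴ / 10⁻³) = −108.6 dBm

−108.6 dBm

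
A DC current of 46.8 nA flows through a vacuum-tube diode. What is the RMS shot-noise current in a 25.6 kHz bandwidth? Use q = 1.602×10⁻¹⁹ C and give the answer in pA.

I_n = √(2qI·B)
2qI·B = 2 × 1.602×10⁻¹⁹ × 4.68×10⁻⁸ × 2.56×10⁴ = 3.84×10⁻²² A²
I_n = √(3.84×10⁻²²) = 1.96×10⁻¹¹ A = 19.6 pA

19.6 pA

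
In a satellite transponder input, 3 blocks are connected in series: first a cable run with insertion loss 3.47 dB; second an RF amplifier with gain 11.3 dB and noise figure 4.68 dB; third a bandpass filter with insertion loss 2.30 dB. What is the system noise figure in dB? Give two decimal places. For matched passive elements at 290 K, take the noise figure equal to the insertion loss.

Convert to linear (a loss of L dB is a gain of −L dB): F_i = 10^(NF_i/10), G_i = 10^(G_i,dB/10)
  Stage 1: F_1 = 10^(3.47/10) = 2.223, G_1 = 10^(−3.47/10) = 0.4498
  Stage 2: F_2 = 10^(4.68/10) = 2.938, G_2 = 10^(11.3/10) = 13.49
  Stage 3: F_3 = 10^(2.30/10) = 1.698, G_3 = 10^(−2.30/10) = 0.5888
Friis cascade:
  F = 2.223 + (2.938 − 1)/0.4498 + (1.698 − 1)/6.067 = 6.646
NF = 10 log₁₀(6.646) = 8.23 dB

8.23 dB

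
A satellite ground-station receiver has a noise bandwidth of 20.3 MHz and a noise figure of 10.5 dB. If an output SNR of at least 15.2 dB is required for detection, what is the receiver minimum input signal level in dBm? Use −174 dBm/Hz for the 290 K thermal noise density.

Sensitivity = −174 + 10 log₁₀(B) + NF + SNR_min
= −174 + 73.07 + 10.5 + 15.2
= −75.23 dBm → −75.2 dBm

−75.2 dBm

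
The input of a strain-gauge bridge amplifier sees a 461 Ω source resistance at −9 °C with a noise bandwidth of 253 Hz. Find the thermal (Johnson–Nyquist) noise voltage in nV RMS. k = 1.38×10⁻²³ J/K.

T = −9 °C + 273.15 = 264.15 K
V_n = √(4kTRB)
4kTRB = 4 × 1.38×10⁻²³ × 264.15 × 4.61×10² × 2.53×10² = 1.70×10⁻¹⁵ V²
V_n = √(1.70×10⁻¹⁵) = 4.12×10⁻⁸ V = 41.2 nV

41.2 nV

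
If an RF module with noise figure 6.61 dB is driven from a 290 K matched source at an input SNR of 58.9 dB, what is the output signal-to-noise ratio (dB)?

52.29 dB

By definition F = SNR_in/SNR_out, so in dB: SNR_out = SNR_in − NF
SNR_out = 58.9 − 6.61 = 52.29 dB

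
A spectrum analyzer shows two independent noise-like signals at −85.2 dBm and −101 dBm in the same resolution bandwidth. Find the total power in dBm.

Convert to linear, add, convert back:
P₁ = 3.02×10⁻¹² W, P₂ = 7.94×10⁻¹⁴ W
P_tot = 3.10×10⁻¹² W → 10 log₁₀(P_tot / 10⁻³) = −85.1 dBm

−85.1 dBm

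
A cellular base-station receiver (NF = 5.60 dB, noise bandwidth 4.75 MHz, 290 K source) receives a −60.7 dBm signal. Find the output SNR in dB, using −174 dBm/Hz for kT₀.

Noise floor: N = −174 + 10 log₁₀(B) + NF
10 log₁₀(4.75×10⁶) = 66.77 dB
N = −174 + 66.77 + 5.60 = −101.63 dBm
SNR = P_sig − N = −60.7 − (−101.63) = 40.93 dB → 40.9 dB

40.9 dB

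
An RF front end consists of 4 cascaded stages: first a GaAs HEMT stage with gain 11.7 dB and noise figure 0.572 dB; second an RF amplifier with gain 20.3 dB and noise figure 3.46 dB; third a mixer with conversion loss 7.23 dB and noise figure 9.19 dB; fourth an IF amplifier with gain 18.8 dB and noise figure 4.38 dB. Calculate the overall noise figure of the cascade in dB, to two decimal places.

0.91 dB

Convert to linear (a loss of L dB is a gain of −L dB): F_i = 10^(NF_i/10), G_i = 10^(G_i,dB/10)
  Stage 1: F_1 = 10^(0.572/10) = 1.141, G_1 = 10^(11.7/10) = 14.79
  Stage 2: F_2 = 10^(3.46/10) = 2.218, G_2 = 10^(20.3/10) = 107.2
  Stage 3: F_3 = 10^(9.19/10) = 8.299, G_3 = 10^(−7.23/10) = 0.1892
  Stage 4: F_4 = 10^(4.38/10) = 2.742, G_4 = 10^(18.8/10) = 75.86
Friis cascade:
  F = 1.141 + (2.218 − 1)/14.79 + (8.299 − 1)/1585 + (2.742 − 1)/299.9 = 1.234
NF = 10 log₁₀(1.234) = 0.91 dB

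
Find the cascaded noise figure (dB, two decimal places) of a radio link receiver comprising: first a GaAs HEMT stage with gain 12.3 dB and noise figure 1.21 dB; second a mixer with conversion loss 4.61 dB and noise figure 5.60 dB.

1.69 dB

Convert to linear (a loss of L dB is a gain of −L dB): F_i = 10^(NF_i/10), G_i = 10^(G_i,dB/10)
  Stage 1: F_1 = 10^(1.21/10) = 1.321, G_1 = 10^(12.3/10) = 16.98
  Stage 2: F_2 = 10^(5.60/10) = 3.631, G_2 = 10^(−4.61/10) = 0.3459
Friis cascade:
  F = 1.321 + (3.631 − 1)/16.98 = 1.476
NF = 10 log₁₀(1.476) = 1.69 dB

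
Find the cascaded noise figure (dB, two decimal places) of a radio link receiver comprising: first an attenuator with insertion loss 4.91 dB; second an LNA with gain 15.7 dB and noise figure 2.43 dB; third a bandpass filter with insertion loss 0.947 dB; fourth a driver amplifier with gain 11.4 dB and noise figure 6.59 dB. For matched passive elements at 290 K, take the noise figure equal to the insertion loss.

Convert to linear (a loss of L dB is a gain of −L dB): F_i = 10^(NF_i/10), G_i = 10^(G_i,dB/10)
  Stage 1: F_1 = 10^(4.91/10) = 3.097, G_1 = 10^(−4.91/10) = 0.3228
  Stage 2: F_2 = 10^(2.43/10) = 1.750, G_2 = 10^(15.7/10) = 37.15
  Stage 3: F_3 = 10^(0.947/10) = 1.244, G_3 = 10^(−0.947/10) = 0.8041
  Stage 4: F_4 = 10^(6.59/10) = 4.560, G_4 = 10^(11.4/10) = 13.80
Friis cascade:
  F = 3.097 + (1.750 − 1)/0.3228 + (1.244 − 1)/11.99 + (4.560 − 1)/9.645 = 5.809
NF = 10 log₁₀(5.809) = 7.64 dB

7.64 dB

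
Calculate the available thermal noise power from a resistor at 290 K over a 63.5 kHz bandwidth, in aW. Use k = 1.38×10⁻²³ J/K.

P_n = kTB = 1.38×10⁻²³ × 290 × 6.35×10⁴ = 2.54×10⁻¹⁶ W = 254 aW

254 aW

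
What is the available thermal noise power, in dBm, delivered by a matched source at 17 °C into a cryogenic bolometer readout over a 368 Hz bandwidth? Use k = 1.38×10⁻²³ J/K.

T = 17 °C + 273.15 = 290.15 K
P_n = kTB = 1.38×10⁻²³ × 290.15 × 3.68×10² = 1.47×10⁻¹⁸ W
In dBm: 10 log₁₀(1.47×10⁻¹⁸ / 10⁻³) = −148.3 dBm

−148.3 dBm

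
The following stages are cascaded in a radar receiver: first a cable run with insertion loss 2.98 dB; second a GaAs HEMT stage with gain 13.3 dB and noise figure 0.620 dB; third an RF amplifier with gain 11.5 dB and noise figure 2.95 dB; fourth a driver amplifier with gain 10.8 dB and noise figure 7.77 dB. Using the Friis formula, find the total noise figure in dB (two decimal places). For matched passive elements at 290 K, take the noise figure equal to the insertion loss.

3.83 dB

Convert to linear (a loss of L dB is a gain of −L dB): F_i = 10^(NF_i/10), G_i = 10^(G_i,dB/10)
  Stage 1: F_1 = 10^(2.98/10) = 1.986, G_1 = 10^(−2.98/10) = 0.5035
  Stage 2: F_2 = 10^(0.620/10) = 1.153, G_2 = 10^(13.3/10) = 21.38
  Stage 3: F_3 = 10^(2.95/10) = 1.972, G_3 = 10^(11.5/10) = 14.13
  Stage 4: F_4 = 10^(7.77/10) = 5.984, G_4 = 10^(10.8/10) = 12.02
Friis cascade:
  F = 1.986 + (1.153 − 1)/0.5035 + (1.972 − 1)/10.76 + (5.984 − 1)/152.1 = 2.414
NF = 10 log₁₀(2.414) = 3.83 dB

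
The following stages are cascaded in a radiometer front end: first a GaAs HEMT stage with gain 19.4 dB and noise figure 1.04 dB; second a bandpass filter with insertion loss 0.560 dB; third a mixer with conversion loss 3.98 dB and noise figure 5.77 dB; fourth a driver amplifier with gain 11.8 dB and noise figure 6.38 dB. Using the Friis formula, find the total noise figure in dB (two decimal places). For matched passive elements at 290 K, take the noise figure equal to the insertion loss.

Convert to linear (a loss of L dB is a gain of −L dB): F_i = 10^(NF_i/10), G_i = 10^(G_i,dB/10)
  Stage 1: F_1 = 10^(1.04/10) = 1.271, G_1 = 10^(19.4/10) = 87.10
  Stage 2: F_2 = 10^(0.560/10) = 1.138, G_2 = 10^(−0.560/10) = 0.8790
  Stage 3: F_3 = 10^(5.77/10) = 3.776, G_3 = 10^(−3.98/10) = 0.3999
  Stage 4: F_4 = 10^(6.38/10) = 4.345, G_4 = 10^(11.8/10) = 15.14
Friis cascade:
  F = 1.271 + (1.138 − 1)/87.10 + (3.776 − 1)/76.56 + (4.345 − 1)/30.62 = 1.418
NF = 10 log₁₀(1.418) = 1.52 dB

1.52 dB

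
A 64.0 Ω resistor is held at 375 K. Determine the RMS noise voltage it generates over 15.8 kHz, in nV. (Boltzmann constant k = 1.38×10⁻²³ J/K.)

145 nV

V_n = √(4kTRB)
4kTRB = 4 × 1.38×10⁻²³ × 375 × 6.40×10¹ × 1.58×10⁴ = 2.09×10⁻¹⁴ V²
V_n = √(2.09×10⁻¹⁴) = 1.45×10⁻⁷ V = 145 nV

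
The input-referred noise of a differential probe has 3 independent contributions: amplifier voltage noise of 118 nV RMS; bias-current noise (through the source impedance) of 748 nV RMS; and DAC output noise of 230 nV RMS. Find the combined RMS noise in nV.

Uncorrelated sources add in power (mean-square): V_tot = √(ΣV_i²)
V_tot = √[(1.18×10⁻⁷)² + (7.48×10⁻⁷)² + (2.30×10⁻⁷)²] = 7.91×10⁻⁷ V = 791 nV

791 nV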